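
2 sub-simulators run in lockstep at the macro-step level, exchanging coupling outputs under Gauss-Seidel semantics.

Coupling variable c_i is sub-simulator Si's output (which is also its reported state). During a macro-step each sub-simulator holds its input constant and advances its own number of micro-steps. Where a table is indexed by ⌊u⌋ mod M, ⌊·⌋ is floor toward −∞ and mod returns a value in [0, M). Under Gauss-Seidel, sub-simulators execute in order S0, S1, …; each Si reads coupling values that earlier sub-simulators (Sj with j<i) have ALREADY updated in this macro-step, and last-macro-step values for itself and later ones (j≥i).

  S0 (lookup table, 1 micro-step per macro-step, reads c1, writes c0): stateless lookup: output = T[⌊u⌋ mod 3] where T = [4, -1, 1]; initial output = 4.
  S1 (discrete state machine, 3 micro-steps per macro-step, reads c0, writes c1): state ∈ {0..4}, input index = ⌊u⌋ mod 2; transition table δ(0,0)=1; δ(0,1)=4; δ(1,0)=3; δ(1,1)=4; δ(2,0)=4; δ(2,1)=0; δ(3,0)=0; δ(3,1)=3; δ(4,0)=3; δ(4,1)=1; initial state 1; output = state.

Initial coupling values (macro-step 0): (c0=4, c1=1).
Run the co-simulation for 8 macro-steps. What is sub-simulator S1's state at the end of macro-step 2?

S1 state at macro-step 2 = 1

macro 1: S0 reads c1=1 → after 1×micro: -1; S1 reads c0=-1 → after 3×micro: 4 ⇒ (c0=-1, c1=4)
macro 2: S0 reads c1=4 → after 1×micro: -1; S1 reads c0=-1 → after 3×micro: 1 ⇒ (c0=-1, c1=1)
macro 3: S0 reads c1=1 → after 1×micro: -1; S1 reads c0=-1 → after 3×micro: 4 ⇒ (c0=-1, c1=4)
macro 4: S0 reads c1=4 → after 1×micro: -1; S1 reads c0=-1 → after 3×micro: 1 ⇒ (c0=-1, c1=1)
macro 5: S0 reads c1=1 → after 1×micro: -1; S1 reads c0=-1 → after 3×micro: 4 ⇒ (c0=-1, c1=4)
macro 6: S0 reads c1=4 → after 1×micro: -1; S1 reads c0=-1 → after 3×micro: 1 ⇒ (c0=-1, c1=1)
macro 7: S0 reads c1=1 → after 1×micro: -1; S1 reads c0=-1 → after 3×micro: 4 ⇒ (c0=-1, c1=4)
macro 8: S0 reads c1=4 → after 1×micro: -1; S1 reads c0=-1 → after 3×micro: 1 ⇒ (c0=-1, c1=1)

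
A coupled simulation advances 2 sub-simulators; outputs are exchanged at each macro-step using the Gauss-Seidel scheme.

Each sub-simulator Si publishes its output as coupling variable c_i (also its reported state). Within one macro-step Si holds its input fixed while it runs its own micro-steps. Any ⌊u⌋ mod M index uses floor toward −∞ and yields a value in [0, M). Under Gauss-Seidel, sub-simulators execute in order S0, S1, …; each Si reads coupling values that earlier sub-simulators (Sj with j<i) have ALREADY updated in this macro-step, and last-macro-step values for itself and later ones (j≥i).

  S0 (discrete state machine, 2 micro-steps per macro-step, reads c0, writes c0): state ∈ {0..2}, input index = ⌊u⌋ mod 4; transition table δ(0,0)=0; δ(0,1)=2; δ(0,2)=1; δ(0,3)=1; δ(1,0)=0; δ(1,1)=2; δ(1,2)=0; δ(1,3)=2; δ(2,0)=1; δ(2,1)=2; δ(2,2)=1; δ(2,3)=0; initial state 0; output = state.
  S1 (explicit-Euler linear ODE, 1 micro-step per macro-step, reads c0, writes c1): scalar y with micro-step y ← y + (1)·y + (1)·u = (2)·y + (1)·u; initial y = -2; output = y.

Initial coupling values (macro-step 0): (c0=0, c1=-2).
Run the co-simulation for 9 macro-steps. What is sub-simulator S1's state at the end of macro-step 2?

macro 1: S0 reads c0=0 → after 2×micro: 0; S1 reads c0=0 → after 1×micro: -4 ⇒ (c0=0, c1=-4)
macro 2: S0 reads c0=0 → after 2×micro: 0; S1 reads c0=0 → after 1×micro: -8 ⇒ (c0=0, c1=-8)
macro 3: S0 reads c0=0 → after 2×micro: 0; S1 reads c0=0 → after 1×micro: -16 ⇒ (c0=0, c1=-16)
macro 4: S0 reads c0=0 → after 2×micro: 0; S1 reads c0=0 → after 1×micro: -32 ⇒ (c0=0, c1=-32)
macro 5: S0 reads c0=0 → after 2×micro: 0; S1 reads c0=0 → after 1×micro: -64 ⇒ (c0=0, c1=-64)
macro 6: S0 reads c0=0 → after 2×micro: 0; S1 reads c0=0 → after 1×micro: -128 ⇒ (c0=0, c1=-128)
macro 7: S0 reads c0=0 → after 2×micro: 0; S1 reads c0=0 → after 1×micro: -256 ⇒ (c0=0, c1=-256)
macro 8: S0 reads c0=0 → after 2×micro: 0; S1 reads c0=0 → after 1×micro: -512 ⇒ (c0=0, c1=-512)
macro 9: S0 reads c0=0 → after 2×micro: 0; S1 reads c0=0 → after 1×micro: -1024 ⇒ (c0=0, c1=-1024)

S1 state at macro-step 2 = -8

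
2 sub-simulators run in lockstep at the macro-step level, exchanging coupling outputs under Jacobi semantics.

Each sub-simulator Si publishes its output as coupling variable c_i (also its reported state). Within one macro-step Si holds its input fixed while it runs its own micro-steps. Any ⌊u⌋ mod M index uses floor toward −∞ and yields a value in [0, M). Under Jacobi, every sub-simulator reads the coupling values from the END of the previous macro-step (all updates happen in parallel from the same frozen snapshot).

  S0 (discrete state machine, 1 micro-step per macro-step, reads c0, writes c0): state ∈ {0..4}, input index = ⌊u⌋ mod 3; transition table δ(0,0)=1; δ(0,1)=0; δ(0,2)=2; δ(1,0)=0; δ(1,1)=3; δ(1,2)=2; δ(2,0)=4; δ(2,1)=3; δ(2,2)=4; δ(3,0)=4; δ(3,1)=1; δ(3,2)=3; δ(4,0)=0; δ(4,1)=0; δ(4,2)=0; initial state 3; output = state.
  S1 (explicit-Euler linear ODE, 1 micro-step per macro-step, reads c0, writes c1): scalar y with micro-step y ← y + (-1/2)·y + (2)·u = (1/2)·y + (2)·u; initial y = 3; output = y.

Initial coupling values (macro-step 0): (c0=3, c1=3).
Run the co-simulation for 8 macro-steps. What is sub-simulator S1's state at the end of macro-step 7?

macro 1: S0 reads c0=3 → after 1×micro: 4; S1 reads c0=3 → after 1×micro: 15/2 ⇒ (c0=4, c1=15/2)
macro 2: S0 reads c0=4 → after 1×micro: 0; S1 reads c0=4 → after 1×micro: 47/4 ⇒ (c0=0, c1=47/4)
macro 3: S0 reads c0=0 → after 1×micro: 1; S1 reads c0=0 → after 1×micro: 47/8 ⇒ (c0=1, c1=47/8)
macro 4: S0 reads c0=1 → after 1×micro: 3; S1 reads c0=1 → after 1×micro: 79/16 ⇒ (c0=3, c1=79/16)
macro 5: S0 reads c0=3 → after 1×micro: 4; S1 reads c0=3 → after 1×micro: 271/32 ⇒ (c0=4, c1=271/32)
macro 6: S0 reads c0=4 → after 1×micro: 0; S1 reads c0=4 → after 1×micro: 783/64 ⇒ (c0=0, c1=783/64)
macro 7: S0 reads c0=0 → after 1×micro: 1; S1 reads c0=0 → after 1×micro: 783/128 ⇒ (c0=1, c1=783/128)
macro 8: S0 reads c0=1 → after 1×micro: 3; S1 reads c0=1 → after 1×micro: 1295/256 ⇒ (c0=3, c1=1295/256)

S1 state at macro-step 7 = 783/128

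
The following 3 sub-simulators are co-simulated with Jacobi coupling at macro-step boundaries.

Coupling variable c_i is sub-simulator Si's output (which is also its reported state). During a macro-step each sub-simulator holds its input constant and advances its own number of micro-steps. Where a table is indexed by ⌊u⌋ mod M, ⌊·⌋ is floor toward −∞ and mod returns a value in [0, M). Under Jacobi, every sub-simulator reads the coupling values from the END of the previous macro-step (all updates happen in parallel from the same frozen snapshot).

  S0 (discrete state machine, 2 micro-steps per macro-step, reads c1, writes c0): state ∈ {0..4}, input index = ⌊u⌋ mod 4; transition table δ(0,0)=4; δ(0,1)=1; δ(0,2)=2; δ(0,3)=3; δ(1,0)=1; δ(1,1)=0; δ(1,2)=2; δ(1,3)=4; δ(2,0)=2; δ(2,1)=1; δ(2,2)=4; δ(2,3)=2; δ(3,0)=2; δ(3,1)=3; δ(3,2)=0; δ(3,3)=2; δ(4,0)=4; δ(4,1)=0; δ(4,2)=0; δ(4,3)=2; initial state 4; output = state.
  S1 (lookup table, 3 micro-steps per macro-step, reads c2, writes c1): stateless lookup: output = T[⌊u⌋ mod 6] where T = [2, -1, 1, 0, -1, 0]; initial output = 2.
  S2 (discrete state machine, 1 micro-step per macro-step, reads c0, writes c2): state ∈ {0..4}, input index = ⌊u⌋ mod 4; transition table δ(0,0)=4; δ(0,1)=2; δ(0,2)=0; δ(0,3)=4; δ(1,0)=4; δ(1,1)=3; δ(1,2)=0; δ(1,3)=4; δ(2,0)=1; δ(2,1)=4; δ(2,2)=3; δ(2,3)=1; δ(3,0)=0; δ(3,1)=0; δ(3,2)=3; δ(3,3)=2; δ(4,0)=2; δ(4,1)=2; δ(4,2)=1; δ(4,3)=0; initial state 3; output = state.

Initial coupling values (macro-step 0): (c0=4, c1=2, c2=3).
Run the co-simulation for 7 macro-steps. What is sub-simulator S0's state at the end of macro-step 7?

macro 1: S0 reads c1=2 → after 2×micro: 2; S1 reads c2=3 → after 3×micro: 0; S2 reads c0=4 → after 1×micro: 0 ⇒ (c0=2, c1=0, c2=0)
macro 2: S0 reads c1=0 → after 2×micro: 2; S1 reads c2=0 → after 3×micro: 2; S2 reads c0=2 → after 1×micro: 0 ⇒ (c0=2, c1=2, c2=0)
macro 3: S0 reads c1=2 → after 2×micro: 0; S1 reads c2=0 → after 3×micro: 2; S2 reads c0=2 → after 1×micro: 0 ⇒ (c0=0, c1=2, c2=0)
macro 4: S0 reads c1=2 → after 2×micro: 4; S1 reads c2=0 → after 3×micro: 2; S2 reads c0=0 → after 1×micro: 4 ⇒ (c0=4, c1=2, c2=4)
macro 5: S0 reads c1=2 → after 2×micro: 2; S1 reads c2=4 → after 3×micro: -1; S2 reads c0=4 → after 1×micro: 2 ⇒ (c0=2, c1=-1, c2=2)
macro 6: S0 reads c1=-1 → after 2×micro: 2; S1 reads c2=2 → after 3×micro: 1; S2 reads c0=2 → after 1×micro: 3 ⇒ (c0=2, c1=1, c2=3)
macro 7: S0 reads c1=1 → after 2×micro: 0; S1 reads c2=3 → after 3×micro: 0; S2 reads c0=2 → after 1×micro: 3 ⇒ (c0=0, c1=0, c2=3)

S0 state at macro-step 7 = 0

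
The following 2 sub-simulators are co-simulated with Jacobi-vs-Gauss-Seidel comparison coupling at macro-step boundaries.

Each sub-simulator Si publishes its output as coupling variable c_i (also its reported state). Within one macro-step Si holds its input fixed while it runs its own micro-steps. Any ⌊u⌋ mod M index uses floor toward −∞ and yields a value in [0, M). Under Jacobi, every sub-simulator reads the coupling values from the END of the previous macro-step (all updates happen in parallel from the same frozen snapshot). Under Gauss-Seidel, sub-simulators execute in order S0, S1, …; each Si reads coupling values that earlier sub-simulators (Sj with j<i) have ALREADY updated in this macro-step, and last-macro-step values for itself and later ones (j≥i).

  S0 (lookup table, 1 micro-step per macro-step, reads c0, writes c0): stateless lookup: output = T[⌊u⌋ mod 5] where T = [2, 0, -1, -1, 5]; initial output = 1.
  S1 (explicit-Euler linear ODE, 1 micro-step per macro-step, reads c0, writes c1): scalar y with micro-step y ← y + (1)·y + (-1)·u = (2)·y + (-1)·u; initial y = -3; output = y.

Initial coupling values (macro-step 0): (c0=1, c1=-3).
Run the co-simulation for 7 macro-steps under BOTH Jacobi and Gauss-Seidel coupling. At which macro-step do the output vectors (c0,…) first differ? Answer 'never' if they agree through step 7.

[Jacobi] macro 1: S0 reads c0=1 → after 1×micro: 0; S1 reads c0=1 → after 1×micro: -7 ⇒ (c0=0, c1=-7)
[Jacobi] macro 2: S0 reads c0=0 → after 1×micro: 2; S1 reads c0=0 → after 1×micro: -14 ⇒ (c0=2, c1=-14)
[Jacobi] macro 3: S0 reads c0=2 → after 1×micro: -1; S1 reads c0=2 → after 1×micro: -30 ⇒ (c0=-1, c1=-30)
[Jacobi] macro 4: S0 reads c0=-1 → after 1×micro: 5; S1 reads c0=-1 → after 1×micro: -59 ⇒ (c0=5, c1=-59)
[Jacobi] macro 5: S0 reads c0=5 → after 1×micro: 2; S1 reads c0=5 → after 1×micro: -123 ⇒ (c0=2, c1=-123)
[Jacobi] macro 6: S0 reads c0=2 → after 1×micro: -1; S1 reads c0=2 → after 1×micro: -248 ⇒ (c0=-1, c1=-248)
[Jacobi] macro 7: S0 reads c0=-1 → after 1×micro: 5; S1 reads c0=-1 → after 1×micro: -495 ⇒ (c0=5, c1=-495)
[Gauss-Seidel] macro 1: S0 reads c0=1 → after 1×micro: 0; S1 reads c0=0 → after 1×micro: -6 ⇒ (c0=0, c1=-6)
[Gauss-Seidel] macro 2: S0 reads c0=0 → after 1×micro: 2; S1 reads c0=2 → after 1×micro: -14 ⇒ (c0=2, c1=-14)
[Gauss-Seidel] macro 3: S0 reads c0=2 → after 1×micro: -1; S1 reads c0=-1 → after 1×micro: -27 ⇒ (c0=-1, c1=-27)
[Gauss-Seidel] macro 4: S0 reads c0=-1 → after 1×micro: 5; S1 reads c0=5 → after 1×micro: -59 ⇒ (c0=5, c1=-59)
[Gauss-Seidel] macro 5: S0 reads c0=5 → after 1×micro: 2; S1 reads c0=2 → after 1×micro: -120 ⇒ (c0=2, c1=-120)
[Gauss-Seidel] macro 6: S0 reads c0=2 → after 1×micro: -1; S1 reads c0=-1 → after 1×micro: -239 ⇒ (c0=-1, c1=-239)
[Gauss-Seidel] macro 7: S0 reads c0=-1 → after 1×micro: 5; S1 reads c0=5 → after 1×micro: -483 ⇒ (c0=5, c1=-483)

first divergence at macro-step: 1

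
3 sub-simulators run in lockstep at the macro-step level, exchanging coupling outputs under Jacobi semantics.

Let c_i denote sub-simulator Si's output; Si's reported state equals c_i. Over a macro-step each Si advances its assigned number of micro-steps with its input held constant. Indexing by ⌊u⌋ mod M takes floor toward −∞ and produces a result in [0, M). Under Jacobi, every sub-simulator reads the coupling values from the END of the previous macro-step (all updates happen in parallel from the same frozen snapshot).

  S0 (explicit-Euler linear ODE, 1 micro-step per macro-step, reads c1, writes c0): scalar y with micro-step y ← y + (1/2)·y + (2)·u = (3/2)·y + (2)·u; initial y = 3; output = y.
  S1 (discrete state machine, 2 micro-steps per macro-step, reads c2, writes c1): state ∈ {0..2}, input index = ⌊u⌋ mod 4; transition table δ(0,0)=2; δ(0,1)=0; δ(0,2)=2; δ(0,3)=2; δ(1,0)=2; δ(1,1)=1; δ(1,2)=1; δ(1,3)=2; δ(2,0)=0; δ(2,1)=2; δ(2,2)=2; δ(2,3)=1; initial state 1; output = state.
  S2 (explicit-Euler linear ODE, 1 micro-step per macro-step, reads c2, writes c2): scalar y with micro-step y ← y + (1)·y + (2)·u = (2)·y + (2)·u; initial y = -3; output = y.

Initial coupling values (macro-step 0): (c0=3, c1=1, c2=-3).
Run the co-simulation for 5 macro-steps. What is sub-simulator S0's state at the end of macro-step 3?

macro 1: S0 reads c1=1 → after 1×micro: 13/2; S1 reads c2=-3 → after 2×micro: 1; S2 reads c2=-3 → after 1×micro: -12 ⇒ (c0=13/2, c1=1, c2=-12)
macro 2: S0 reads c1=1 → after 1×micro: 47/4; S1 reads c2=-12 → after 2×micro: 0; S2 reads c2=-12 → after 1×micro: -48 ⇒ (c0=47/4, c1=0, c2=-48)
macro 3: S0 reads c1=0 → after 1×micro: 141/8; S1 reads c2=-48 → after 2×micro: 0; S2 reads c2=-48 → after 1×micro: -192 ⇒ (c0=141/8, c1=0, c2=-192)
macro 4: S0 reads c1=0 → after 1×micro: 423/16; S1 reads c2=-192 → after 2×micro: 0; S2 reads c2=-192 → after 1×micro: -768 ⇒ (c0=423/16, c1=0, c2=-768)
macro 5: S0 reads c1=0 → after 1×micro: 1269/32; S1 reads c2=-768 → after 2×micro: 0; S2 reads c2=-768 → after 1×micro: -3072 ⇒ (c0=1269/32, c1=0, c2=-3072)

S0 state at macro-step 3 = 141/8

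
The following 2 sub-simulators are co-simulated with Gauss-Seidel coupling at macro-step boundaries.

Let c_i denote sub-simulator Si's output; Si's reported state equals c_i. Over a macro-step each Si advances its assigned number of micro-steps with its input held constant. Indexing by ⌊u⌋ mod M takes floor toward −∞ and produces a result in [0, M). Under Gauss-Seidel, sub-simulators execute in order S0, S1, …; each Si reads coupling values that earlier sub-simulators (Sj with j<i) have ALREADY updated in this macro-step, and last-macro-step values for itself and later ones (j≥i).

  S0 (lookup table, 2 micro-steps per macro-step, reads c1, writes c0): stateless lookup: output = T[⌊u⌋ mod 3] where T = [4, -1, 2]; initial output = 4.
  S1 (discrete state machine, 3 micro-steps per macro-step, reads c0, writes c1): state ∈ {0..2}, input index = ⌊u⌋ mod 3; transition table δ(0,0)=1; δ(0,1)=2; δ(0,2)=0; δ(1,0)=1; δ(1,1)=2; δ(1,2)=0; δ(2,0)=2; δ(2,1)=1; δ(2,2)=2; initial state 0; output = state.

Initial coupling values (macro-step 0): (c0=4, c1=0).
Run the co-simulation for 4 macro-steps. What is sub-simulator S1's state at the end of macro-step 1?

macro 1: S0 reads c1=0 → after 2×micro: 4; S1 reads c0=4 → after 3×micro: 2 ⇒ (c0=4, c1=2)
macro 2: S0 reads c1=2 → after 2×micro: 2; S1 reads c0=2 → after 3×micro: 2 ⇒ (c0=2, c1=2)
macro 3: S0 reads c1=2 → after 2×micro: 2; S1 reads c0=2 → after 3×micro: 2 ⇒ (c0=2, c1=2)
macro 4: S0 reads c1=2 → after 2×micro: 2; S1 reads c0=2 → after 3×micro: 2 ⇒ (c0=2, c1=2)

S1 state at macro-step 1 = 2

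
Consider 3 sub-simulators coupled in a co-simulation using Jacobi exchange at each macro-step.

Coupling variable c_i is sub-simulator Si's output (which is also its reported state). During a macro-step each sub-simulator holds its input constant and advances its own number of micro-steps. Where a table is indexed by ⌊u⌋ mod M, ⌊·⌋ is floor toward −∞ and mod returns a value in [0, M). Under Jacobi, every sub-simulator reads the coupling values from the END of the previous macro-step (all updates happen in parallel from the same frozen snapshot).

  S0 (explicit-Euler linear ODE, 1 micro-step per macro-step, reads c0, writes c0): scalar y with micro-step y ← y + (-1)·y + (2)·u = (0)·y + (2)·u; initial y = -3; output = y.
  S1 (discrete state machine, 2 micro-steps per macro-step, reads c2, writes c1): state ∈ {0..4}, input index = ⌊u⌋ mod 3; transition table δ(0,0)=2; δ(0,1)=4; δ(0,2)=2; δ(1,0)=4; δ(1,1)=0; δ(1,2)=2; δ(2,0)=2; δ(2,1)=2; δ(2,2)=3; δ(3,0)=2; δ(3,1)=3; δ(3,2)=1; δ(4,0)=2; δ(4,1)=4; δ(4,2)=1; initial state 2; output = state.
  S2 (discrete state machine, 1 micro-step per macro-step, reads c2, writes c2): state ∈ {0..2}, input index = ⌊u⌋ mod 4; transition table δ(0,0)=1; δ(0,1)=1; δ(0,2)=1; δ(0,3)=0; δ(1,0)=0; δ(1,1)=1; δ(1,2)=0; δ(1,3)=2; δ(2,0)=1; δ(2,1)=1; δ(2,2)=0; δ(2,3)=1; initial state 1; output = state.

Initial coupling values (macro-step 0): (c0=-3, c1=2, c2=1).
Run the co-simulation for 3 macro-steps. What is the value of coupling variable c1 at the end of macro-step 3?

macro 1: S0 reads c0=-3 → after 1×micro: -6; S1 reads c2=1 → after 2×micro: 2; S2 reads c2=1 → after 1×micro: 1 ⇒ (c0=-6, c1=2, c2=1)
macro 2: S0 reads c0=-6 → after 1×micro: -12; S1 reads c2=1 → after 2×micro: 2; S2 reads c2=1 → after 1×micro: 1 ⇒ (c0=-12, c1=2, c2=1)
macro 3: S0 reads c0=-12 → after 1×micro: -24; S1 reads c2=1 → after 2×micro: 2; S2 reads c2=1 → after 1×micro: 1 ⇒ (c0=-24, c1=2, c2=1)

c1 at macro-step 3 = 2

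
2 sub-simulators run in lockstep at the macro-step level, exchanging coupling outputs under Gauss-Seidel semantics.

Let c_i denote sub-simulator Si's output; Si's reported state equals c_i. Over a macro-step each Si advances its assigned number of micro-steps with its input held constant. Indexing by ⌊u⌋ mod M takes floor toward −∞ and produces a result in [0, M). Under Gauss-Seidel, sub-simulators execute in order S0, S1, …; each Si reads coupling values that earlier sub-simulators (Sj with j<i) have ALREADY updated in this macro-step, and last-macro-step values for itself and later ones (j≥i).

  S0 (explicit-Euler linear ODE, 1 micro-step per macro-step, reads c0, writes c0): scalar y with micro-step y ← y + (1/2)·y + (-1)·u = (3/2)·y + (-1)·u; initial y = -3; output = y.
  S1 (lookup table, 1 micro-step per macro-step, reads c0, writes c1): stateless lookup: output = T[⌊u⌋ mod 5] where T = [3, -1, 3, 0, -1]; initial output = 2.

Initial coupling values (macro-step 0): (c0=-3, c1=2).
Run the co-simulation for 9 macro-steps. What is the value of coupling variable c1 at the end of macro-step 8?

macro 1: S0 reads c0=-3 → after 1×micro: -3/2; S1 reads c0=-3/2 → after 1×micro: 0 ⇒ (c0=-3/2, c1=0)
macro 2: S0 reads c0=-3/2 → after 1×micro: -3/4; S1 reads c0=-3/4 → after 1×micro: -1 ⇒ (c0=-3/4, c1=-1)
macro 3: S0 reads c0=-3/4 → after 1×micro: -3/8; S1 reads c0=-3/8 → after 1×micro: -1 ⇒ (c0=-3/8, c1=-1)
macro 4: S0 reads c0=-3/8 → after 1×micro: -3/16; S1 reads c0=-3/16 → after 1×micro: -1 ⇒ (c0=-3/16, c1=-1)
macro 5: S0 reads c0=-3/16 → after 1×micro: -3/32; S1 reads c0=-3/32 → after 1×micro: -1 ⇒ (c0=-3/32, c1=-1)
macro 6: S0 reads c0=-3/32 → after 1×micro: -3/64; S1 reads c0=-3/64 → after 1×micro: -1 ⇒ (c0=-3/64, c1=-1)
macro 7: S0 reads c0=-3/64 → after 1×micro: -3/128; S1 reads c0=-3/128 → after 1×micro: -1 ⇒ (c0=-3/128, c1=-1)
macro 8: S0 reads c0=-3/128 → after 1×micro: -3/256; S1 reads c0=-3/256 → after 1×micro: -1 ⇒ (c0=-3/256, c1=-1)
macro 9: S0 reads c0=-3/256 → after 1×micro: -3/512; S1 reads c0=-3/512 → after 1×micro: -1 ⇒ (c0=-3/512, c1=-1)

c1 at macro-step 8 = -1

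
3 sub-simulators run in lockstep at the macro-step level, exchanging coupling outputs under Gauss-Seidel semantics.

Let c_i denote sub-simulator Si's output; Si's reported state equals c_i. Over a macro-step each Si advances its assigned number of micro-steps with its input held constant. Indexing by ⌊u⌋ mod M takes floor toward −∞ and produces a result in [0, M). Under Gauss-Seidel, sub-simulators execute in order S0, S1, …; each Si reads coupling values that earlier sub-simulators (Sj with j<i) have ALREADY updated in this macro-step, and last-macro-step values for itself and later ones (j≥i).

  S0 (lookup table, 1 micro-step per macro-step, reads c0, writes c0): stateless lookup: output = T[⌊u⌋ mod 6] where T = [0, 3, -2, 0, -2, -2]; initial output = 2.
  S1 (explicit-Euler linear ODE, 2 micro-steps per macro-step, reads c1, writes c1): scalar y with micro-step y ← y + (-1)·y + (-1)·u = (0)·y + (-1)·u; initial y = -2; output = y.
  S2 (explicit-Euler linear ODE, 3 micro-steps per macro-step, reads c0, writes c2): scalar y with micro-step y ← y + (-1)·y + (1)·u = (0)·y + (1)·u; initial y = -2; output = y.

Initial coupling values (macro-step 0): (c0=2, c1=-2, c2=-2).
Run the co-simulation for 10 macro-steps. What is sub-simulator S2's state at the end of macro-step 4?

S2 state at macro-step 4 = -2

macro 1: S0 reads c0=2 → after 1×micro: -2; S1 reads c1=-2 → after 2×micro: 2; S2 reads c0=-2 → after 3×micro: -2 ⇒ (c0=-2, c1=2, c2=-2)
macro 2: S0 reads c0=-2 → after 1×micro: -2; S1 reads c1=2 → after 2×micro: -2; S2 reads c0=-2 → after 3×micro: -2 ⇒ (c0=-2, c1=-2, c2=-2)
macro 3: S0 reads c0=-2 → after 1×micro: -2; S1 reads c1=-2 → after 2×micro: 2; S2 reads c0=-2 → after 3×micro: -2 ⇒ (c0=-2, c1=2, c2=-2)
macro 4: S0 reads c0=-2 → after 1×micro: -2; S1 reads c1=2 → after 2×micro: -2; S2 reads c0=-2 → after 3×micro: -2 ⇒ (c0=-2, c1=-2, c2=-2)
macro 5: S0 reads c0=-2 → after 1×micro: -2; S1 reads c1=-2 → after 2×micro: 2; S2 reads c0=-2 → after 3×micro: -2 ⇒ (c0=-2, c1=2, c2=-2)
macro 6: S0 reads c0=-2 → after 1×micro: -2; S1 reads c1=2 → after 2×micro: -2; S2 reads c0=-2 → after 3×micro: -2 ⇒ (c0=-2, c1=-2, c2=-2)
macro 7: S0 reads c0=-2 → after 1×micro: -2; S1 reads c1=-2 → after 2×micro: 2; S2 reads c0=-2 → after 3×micro: -2 ⇒ (c0=-2, c1=2, c2=-2)
macro 8: S0 reads c0=-2 → after 1×micro: -2; S1 reads c1=2 → after 2×micro: -2; S2 reads c0=-2 → after 3×micro: -2 ⇒ (c0=-2, c1=-2, c2=-2)
macro 9: S0 reads c0=-2 → after 1×micro: -2; S1 reads c1=-2 → after 2×micro: 2; S2 reads c0=-2 → after 3×micro: -2 ⇒ (c0=-2, c1=2, c2=-2)
macro 10: S0 reads c0=-2 → after 1×micro: -2; S1 reads c1=2 → after 2×micro: -2; S2 reads c0=-2 → after 3×micro: -2 ⇒ (c0=-2, c1=-2, c2=-2)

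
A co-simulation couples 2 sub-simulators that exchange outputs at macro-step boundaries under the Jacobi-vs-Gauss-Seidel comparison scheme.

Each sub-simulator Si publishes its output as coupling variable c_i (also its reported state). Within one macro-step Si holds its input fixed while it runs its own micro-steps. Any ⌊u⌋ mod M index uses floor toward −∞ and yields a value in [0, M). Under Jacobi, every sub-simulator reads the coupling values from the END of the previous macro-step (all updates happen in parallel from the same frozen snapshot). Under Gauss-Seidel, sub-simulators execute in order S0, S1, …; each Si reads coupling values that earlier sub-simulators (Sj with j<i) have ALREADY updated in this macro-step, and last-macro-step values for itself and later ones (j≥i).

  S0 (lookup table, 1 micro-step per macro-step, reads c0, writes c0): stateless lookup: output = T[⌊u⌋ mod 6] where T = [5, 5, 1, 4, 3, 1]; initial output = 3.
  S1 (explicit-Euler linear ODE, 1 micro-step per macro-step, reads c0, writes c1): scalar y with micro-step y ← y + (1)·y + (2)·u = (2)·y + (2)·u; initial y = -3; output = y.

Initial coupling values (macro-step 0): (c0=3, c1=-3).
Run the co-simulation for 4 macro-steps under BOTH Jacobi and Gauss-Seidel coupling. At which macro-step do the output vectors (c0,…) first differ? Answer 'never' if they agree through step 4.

[Jacobi] macro 1: S0 reads c0=3 → after 1×micro: 4; S1 reads c0=3 → after 1×micro: 0 ⇒ (c0=4, c1=0)
[Jacobi] macro 2: S0 reads c0=4 → after 1×micro: 3; S1 reads c0=4 → after 1×micro: 8 ⇒ (c0=3, c1=8)
[Jacobi] macro 3: S0 reads c0=3 → after 1×micro: 4; S1 reads c0=3 → after 1×micro: 22 ⇒ (c0=4, c1=22)
[Jacobi] macro 4: S0 reads c0=4 → after 1×micro: 3; S1 reads c0=4 → after 1×micro: 52 ⇒ (c0=3, c1=52)
[Gauss-Seidel] macro 1: S0 reads c0=3 → after 1×micro: 4; S1 reads c0=4 → after 1×micro: 2 ⇒ (c0=4, c1=2)
[Gauss-Seidel] macro 2: S0 reads c0=4 → after 1×micro: 3; S1 reads c0=3 → after 1×micro: 10 ⇒ (c0=3, c1=10)
[Gauss-Seidel] macro 3: S0 reads c0=3 → after 1×micro: 4; S1 reads c0=4 → after 1×micro: 28 ⇒ (c0=4, c1=28)
[Gauss-Seidel] macro 4: S0 reads c0=4 → after 1×micro: 3; S1 reads c0=3 → after 1×micro: 62 ⇒ (c0=3, c1=62)

first divergence at macro-step: 1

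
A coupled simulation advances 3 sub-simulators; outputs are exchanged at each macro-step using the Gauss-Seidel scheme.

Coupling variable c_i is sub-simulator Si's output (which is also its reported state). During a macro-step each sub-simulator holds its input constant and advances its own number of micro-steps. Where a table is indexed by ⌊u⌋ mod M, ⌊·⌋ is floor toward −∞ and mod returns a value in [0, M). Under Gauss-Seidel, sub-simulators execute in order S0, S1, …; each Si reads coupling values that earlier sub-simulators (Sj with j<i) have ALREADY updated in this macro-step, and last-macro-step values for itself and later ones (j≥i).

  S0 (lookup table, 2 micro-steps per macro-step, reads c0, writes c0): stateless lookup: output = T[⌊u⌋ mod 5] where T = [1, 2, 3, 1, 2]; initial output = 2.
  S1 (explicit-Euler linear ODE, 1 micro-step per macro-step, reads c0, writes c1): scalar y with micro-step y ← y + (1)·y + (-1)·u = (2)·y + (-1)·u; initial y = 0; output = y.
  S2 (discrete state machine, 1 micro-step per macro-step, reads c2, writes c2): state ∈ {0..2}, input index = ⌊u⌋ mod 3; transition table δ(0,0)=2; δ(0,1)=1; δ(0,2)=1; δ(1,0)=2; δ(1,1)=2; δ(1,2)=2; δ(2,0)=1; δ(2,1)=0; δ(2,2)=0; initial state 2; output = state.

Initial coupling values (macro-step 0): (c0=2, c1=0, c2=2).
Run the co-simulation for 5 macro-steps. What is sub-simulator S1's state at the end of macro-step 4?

S1 state at macro-step 4 = -35

macro 1: S0 reads c0=2 → after 2×micro: 3; S1 reads c0=3 → after 1×micro: -3; S2 reads c2=2 → after 1×micro: 0 ⇒ (c0=3, c1=-3, c2=0)
macro 2: S0 reads c0=3 → after 2×micro: 1; S1 reads c0=1 → after 1×micro: -7; S2 reads c2=0 → after 1×micro: 2 ⇒ (c0=1, c1=-7, c2=2)
macro 3: S0 reads c0=1 → after 2×micro: 2; S1 reads c0=2 → after 1×micro: -16; S2 reads c2=2 → after 1×micro: 0 ⇒ (c0=2, c1=-16, c2=0)
macro 4: S0 reads c0=2 → after 2×micro: 3; S1 reads c0=3 → after 1×micro: -35; S2 reads c2=0 → after 1×micro: 2 ⇒ (c0=3, c1=-35, c2=2)
macro 5: S0 reads c0=3 → after 2×micro: 1; S1 reads c0=1 → after 1×micro: -71; S2 reads c2=2 → after 1×micro: 0 ⇒ (c0=1, c1=-71, c2=0)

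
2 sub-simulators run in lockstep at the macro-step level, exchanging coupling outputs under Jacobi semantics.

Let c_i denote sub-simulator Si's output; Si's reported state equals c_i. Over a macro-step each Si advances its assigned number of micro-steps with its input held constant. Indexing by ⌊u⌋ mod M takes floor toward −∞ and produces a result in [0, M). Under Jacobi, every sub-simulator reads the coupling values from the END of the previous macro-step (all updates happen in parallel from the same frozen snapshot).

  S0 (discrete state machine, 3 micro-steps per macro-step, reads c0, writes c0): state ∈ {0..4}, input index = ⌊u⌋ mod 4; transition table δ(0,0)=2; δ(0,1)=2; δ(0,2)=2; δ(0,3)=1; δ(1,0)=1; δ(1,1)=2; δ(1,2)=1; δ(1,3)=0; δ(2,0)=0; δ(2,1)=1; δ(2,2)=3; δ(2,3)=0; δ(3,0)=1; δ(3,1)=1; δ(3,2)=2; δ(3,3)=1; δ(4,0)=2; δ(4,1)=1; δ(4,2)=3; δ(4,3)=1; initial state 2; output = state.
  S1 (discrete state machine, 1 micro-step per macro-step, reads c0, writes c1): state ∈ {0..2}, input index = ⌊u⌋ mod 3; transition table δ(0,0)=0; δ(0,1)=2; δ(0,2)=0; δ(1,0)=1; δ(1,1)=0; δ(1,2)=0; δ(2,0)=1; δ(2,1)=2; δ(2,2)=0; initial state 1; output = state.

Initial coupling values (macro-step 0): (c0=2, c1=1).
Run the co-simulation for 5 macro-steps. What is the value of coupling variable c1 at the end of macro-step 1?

c1 at macro-step 1 = 0

macro 1: S0 reads c0=2 → after 3×micro: 3; S1 reads c0=2 → after 1×micro: 0 ⇒ (c0=3, c1=0)
macro 2: S0 reads c0=3 → after 3×micro: 1; S1 reads c0=3 → after 1×micro: 0 ⇒ (c0=1, c1=0)
macro 3: S0 reads c0=1 → after 3×micro: 2; S1 reads c0=1 → after 1×micro: 2 ⇒ (c0=2, c1=2)
macro 4: S0 reads c0=2 → after 3×micro: 3; S1 reads c0=2 → after 1×micro: 0 ⇒ (c0=3, c1=0)
macro 5: S0 reads c0=3 → after 3×micro: 1; S1 reads c0=3 → after 1×micro: 0 ⇒ (c0=1, c1=0)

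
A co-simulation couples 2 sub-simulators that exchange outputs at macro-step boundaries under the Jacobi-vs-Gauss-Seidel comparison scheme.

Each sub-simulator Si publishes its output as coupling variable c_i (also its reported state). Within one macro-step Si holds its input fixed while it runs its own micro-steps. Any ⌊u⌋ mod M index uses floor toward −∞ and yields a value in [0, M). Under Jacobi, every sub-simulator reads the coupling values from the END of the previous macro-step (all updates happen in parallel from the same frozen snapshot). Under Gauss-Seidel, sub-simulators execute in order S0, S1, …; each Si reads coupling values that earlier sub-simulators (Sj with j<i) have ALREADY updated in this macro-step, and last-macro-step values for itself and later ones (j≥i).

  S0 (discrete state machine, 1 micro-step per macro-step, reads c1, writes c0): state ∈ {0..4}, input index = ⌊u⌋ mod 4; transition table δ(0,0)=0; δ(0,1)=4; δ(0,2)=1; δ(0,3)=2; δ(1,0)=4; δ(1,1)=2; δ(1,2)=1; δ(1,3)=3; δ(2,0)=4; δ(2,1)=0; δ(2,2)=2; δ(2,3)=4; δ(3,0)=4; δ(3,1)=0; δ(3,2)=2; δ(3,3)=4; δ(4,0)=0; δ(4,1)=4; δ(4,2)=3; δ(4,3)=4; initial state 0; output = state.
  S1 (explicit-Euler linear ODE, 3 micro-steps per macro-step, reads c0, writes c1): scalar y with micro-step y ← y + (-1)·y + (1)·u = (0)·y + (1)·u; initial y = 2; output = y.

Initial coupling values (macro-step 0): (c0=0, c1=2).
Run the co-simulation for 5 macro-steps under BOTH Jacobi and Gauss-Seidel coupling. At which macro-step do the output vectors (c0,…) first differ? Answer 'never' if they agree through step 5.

first divergence at macro-step: 1

[Jacobi] macro 1: S0 reads c1=2 → after 1×micro: 1; S1 reads c0=0 → after 3×micro: 0 ⇒ (c0=1, c1=0)
[Jacobi] macro 2: S0 reads c1=0 → after 1×micro: 4; S1 reads c0=1 → after 3×micro: 1 ⇒ (c0=4, c1=1)
[Jacobi] macro 3: S0 reads c1=1 → after 1×micro: 4; S1 reads c0=4 → after 3×micro: 4 ⇒ (c0=4, c1=4)
[Jacobi] macro 4: S0 reads c1=4 → after 1×micro: 0; S1 reads c0=4 → after 3×micro: 4 ⇒ (c0=0, c1=4)
[Jacobi] macro 5: S0 reads c1=4 → after 1×micro: 0; S1 reads c0=0 → after 3×micro: 0 ⇒ (c0=0, c1=0)
[Gauss-Seidel] macro 1: S0 reads c1=2 → after 1×micro: 1; S1 reads c0=1 → after 3×micro: 1 ⇒ (c0=1, c1=1)
[Gauss-Seidel] macro 2: S0 reads c1=1 → after 1×micro: 2; S1 reads c0=2 → after 3×micro: 2 ⇒ (c0=2, c1=2)
[Gauss-Seidel] macro 3: S0 reads c1=2 → after 1×micro: 2; S1 reads c0=2 → after 3×micro: 2 ⇒ (c0=2, c1=2)
[Gauss-Seidel] macro 4: S0 reads c1=2 → after 1×micro: 2; S1 reads c0=2 → after 3×micro: 2 ⇒ (c0=2, c1=2)
[Gauss-Seidel] macro 5: S0 reads c1=2 → after 1×micro: 2; S1 reads c0=2 → after 3×micro: 2 ⇒ (c0=2, c1=2)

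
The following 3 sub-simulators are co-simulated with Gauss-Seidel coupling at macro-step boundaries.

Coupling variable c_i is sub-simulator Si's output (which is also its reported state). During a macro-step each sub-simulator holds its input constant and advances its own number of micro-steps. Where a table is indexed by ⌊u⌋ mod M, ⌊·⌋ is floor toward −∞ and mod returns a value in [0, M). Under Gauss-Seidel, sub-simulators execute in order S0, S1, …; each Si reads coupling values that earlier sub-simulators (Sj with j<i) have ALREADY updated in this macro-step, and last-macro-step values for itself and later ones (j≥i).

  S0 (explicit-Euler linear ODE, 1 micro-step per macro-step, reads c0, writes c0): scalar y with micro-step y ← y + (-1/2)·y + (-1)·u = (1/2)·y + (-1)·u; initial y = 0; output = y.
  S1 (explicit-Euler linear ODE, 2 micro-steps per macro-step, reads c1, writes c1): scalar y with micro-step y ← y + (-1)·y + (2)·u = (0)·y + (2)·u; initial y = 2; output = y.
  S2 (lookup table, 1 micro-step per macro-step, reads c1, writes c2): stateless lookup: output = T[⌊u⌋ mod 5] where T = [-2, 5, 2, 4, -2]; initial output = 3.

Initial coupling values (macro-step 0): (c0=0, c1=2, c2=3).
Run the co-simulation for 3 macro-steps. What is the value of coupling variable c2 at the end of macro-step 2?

c2 at macro-step 2 = 4

macro 1: S0 reads c0=0 → after 1×micro: 0; S1 reads c1=2 → after 2×micro: 4; S2 reads c1=4 → after 1×micro: -2 ⇒ (c0=0, c1=4, c2=-2)
macro 2: S0 reads c0=0 → after 1×micro: 0; S1 reads c1=4 → after 2×micro: 8; S2 reads c1=8 → after 1×micro: 4 ⇒ (c0=0, c1=8, c2=4)
macro 3: S0 reads c0=0 → after 1×micro: 0; S1 reads c1=8 → after 2×micro: 16; S2 reads c1=16 → after 1×micro: 5 ⇒ (c0=0, c1=16, c2=5)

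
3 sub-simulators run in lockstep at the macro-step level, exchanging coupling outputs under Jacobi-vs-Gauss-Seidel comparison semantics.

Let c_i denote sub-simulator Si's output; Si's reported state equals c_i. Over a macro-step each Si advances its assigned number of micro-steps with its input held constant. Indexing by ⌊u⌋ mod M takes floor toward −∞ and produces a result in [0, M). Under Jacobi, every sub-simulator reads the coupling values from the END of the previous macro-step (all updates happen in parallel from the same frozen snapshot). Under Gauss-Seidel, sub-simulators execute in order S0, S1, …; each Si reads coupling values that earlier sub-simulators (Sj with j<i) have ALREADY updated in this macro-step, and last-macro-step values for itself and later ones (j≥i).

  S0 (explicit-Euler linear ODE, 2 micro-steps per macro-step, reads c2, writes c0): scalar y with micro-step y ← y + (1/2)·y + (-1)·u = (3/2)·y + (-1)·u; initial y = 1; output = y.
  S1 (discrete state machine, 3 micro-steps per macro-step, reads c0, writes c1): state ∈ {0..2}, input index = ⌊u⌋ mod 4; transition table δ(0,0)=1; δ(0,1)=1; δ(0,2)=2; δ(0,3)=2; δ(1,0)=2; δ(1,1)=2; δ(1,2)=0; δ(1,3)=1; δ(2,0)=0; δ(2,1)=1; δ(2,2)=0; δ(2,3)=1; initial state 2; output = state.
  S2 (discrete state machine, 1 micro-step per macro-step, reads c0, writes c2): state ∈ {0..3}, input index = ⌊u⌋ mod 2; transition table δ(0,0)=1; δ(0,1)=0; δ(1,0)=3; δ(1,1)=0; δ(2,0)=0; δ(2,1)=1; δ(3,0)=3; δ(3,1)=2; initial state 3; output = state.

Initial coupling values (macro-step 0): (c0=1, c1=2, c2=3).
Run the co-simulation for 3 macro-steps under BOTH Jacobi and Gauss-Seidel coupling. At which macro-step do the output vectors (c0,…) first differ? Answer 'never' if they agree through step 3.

first divergence at macro-step: 1

[Jacobi] macro 1: S0 reads c2=3 → after 2×micro: -21/4; S1 reads c0=1 → after 3×micro: 1; S2 reads c0=1 → after 1×micro: 2 ⇒ (c0=-21/4, c1=1, c2=2)
[Jacobi] macro 2: S0 reads c2=2 → after 2×micro: -269/16; S1 reads c0=-21/4 → after 3×micro: 0; S2 reads c0=-21/4 → after 1×micro: 0 ⇒ (c0=-269/16, c1=0, c2=0)
[Jacobi] macro 3: S0 reads c2=0 → after 2×micro: -2421/64; S1 reads c0=-269/16 → after 3×micro: 1; S2 reads c0=-269/16 → after 1×micro: 0 ⇒ (c0=-2421/64, c1=1, c2=0)
[Gauss-Seidel] macro 1: S0 reads c2=3 → after 2×micro: -21/4; S1 reads c0=-21/4 → after 3×micro: 0; S2 reads c0=-21/4 → after 1×micro: 3 ⇒ (c0=-21/4, c1=0, c2=3)
[Gauss-Seidel] macro 2: S0 reads c2=3 → after 2×micro: -309/16; S1 reads c0=-309/16 → after 3×micro: 0; S2 reads c0=-309/16 → after 1×micro: 3 ⇒ (c0=-309/16, c1=0, c2=3)
[Gauss-Seidel] macro 3: S0 reads c2=3 → after 2×micro: -3261/64; S1 reads c0=-3261/64 → after 3×micro: 1; S2 reads c0=-3261/64 → after 1×micro: 2 ⇒ (c0=-3261/64, c1=1, c2=2)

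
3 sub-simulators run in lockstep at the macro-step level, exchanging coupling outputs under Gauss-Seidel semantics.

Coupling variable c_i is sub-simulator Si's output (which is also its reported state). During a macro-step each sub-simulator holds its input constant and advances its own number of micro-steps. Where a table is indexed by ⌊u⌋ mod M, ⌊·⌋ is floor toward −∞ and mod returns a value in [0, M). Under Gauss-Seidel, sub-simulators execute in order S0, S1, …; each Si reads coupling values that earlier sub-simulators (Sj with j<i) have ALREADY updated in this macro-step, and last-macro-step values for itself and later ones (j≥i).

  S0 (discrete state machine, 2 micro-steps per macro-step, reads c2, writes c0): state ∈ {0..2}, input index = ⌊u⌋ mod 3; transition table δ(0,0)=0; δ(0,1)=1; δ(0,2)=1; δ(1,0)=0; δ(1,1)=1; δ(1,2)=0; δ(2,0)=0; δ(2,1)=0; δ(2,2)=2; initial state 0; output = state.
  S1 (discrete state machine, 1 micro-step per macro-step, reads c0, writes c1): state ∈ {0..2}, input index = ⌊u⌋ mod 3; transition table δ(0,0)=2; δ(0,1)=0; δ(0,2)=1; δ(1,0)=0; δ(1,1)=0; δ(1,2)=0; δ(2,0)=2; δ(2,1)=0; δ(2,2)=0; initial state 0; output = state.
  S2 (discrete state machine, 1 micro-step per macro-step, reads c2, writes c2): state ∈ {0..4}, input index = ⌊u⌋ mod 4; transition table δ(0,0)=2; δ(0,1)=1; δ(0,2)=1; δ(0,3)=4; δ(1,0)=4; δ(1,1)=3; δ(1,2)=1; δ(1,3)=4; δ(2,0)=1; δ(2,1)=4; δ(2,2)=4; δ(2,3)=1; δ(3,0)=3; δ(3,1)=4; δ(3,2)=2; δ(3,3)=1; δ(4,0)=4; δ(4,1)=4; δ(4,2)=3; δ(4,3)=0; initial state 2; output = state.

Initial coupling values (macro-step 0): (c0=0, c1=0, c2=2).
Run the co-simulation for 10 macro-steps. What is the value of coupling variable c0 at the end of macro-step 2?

macro 1: S0 reads c2=2 → after 2×micro: 0; S1 reads c0=0 → after 1×micro: 2; S2 reads c2=2 → after 1×micro: 4 ⇒ (c0=0, c1=2, c2=4)
macro 2: S0 reads c2=4 → after 2×micro: 1; S1 reads c0=1 → after 1×micro: 0; S2 reads c2=4 → after 1×micro: 4 ⇒ (c0=1, c1=0, c2=4)
macro 3: S0 reads c2=4 → after 2×micro: 1; S1 reads c0=1 → after 1×micro: 0; S2 reads c2=4 → after 1×micro: 4 ⇒ (c0=1, c1=0, c2=4)
macro 4: S0 reads c2=4 → after 2×micro: 1; S1 reads c0=1 → after 1×micro: 0; S2 reads c2=4 → after 1×micro: 4 ⇒ (c0=1, c1=0, c2=4)
macro 5: S0 reads c2=4 → after 2×micro: 1; S1 reads c0=1 → after 1×micro: 0; S2 reads c2=4 → after 1×micro: 4 ⇒ (c0=1, c1=0, c2=4)
macro 6: S0 reads c2=4 → after 2×micro: 1; S1 reads c0=1 → after 1×micro: 0; S2 reads c2=4 → after 1×micro: 4 ⇒ (c0=1, c1=0, c2=4)
macro 7: S0 reads c2=4 → after 2×micro: 1; S1 reads c0=1 → after 1×micro: 0; S2 reads c2=4 → after 1×micro: 4 ⇒ (c0=1, c1=0, c2=4)
macro 8: S0 reads c2=4 → after 2×micro: 1; S1 reads c0=1 → after 1×micro: 0; S2 reads c2=4 → after 1×micro: 4 ⇒ (c0=1, c1=0, c2=4)
macro 9: S0 reads c2=4 → after 2×micro: 1; S1 reads c0=1 → after 1×micro: 0; S2 reads c2=4 → after 1×micro: 4 ⇒ (c0=1, c1=0, c2=4)
macro 10: S0 reads c2=4 → after 2×micro: 1; S1 reads c0=1 → after 1×micro: 0; S2 reads c2=4 → after 1×micro: 4 ⇒ (c0=1, c1=0, c2=4)

c0 at macro-step 2 = 1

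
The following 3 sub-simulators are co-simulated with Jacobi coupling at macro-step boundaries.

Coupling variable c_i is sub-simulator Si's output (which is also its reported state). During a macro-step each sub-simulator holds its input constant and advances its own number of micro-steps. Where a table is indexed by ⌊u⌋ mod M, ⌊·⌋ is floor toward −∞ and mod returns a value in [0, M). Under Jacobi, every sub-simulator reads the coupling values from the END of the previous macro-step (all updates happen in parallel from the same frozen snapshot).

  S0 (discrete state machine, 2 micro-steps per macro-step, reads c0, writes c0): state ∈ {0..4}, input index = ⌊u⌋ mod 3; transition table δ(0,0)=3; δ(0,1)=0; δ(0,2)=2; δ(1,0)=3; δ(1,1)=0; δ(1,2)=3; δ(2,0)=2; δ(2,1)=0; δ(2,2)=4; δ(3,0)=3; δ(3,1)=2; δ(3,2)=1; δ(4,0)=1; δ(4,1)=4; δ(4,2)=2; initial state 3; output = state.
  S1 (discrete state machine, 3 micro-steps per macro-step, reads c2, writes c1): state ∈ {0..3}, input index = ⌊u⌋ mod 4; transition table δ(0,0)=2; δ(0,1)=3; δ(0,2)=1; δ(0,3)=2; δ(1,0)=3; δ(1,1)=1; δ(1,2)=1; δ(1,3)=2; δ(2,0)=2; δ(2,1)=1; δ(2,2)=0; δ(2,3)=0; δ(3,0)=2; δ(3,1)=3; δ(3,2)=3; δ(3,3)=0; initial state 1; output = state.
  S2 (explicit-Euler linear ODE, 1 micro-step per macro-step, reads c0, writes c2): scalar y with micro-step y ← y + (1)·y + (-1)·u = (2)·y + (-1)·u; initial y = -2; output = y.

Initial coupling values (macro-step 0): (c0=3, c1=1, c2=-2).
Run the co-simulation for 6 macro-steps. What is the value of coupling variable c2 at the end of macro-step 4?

c2 at macro-step 4 = -77

macro 1: S0 reads c0=3 → after 2×micro: 3; S1 reads c2=-2 → after 3×micro: 1; S2 reads c0=3 → after 1×micro: -7 ⇒ (c0=3, c1=1, c2=-7)
macro 2: S0 reads c0=3 → after 2×micro: 3; S1 reads c2=-7 → after 3×micro: 1; S2 reads c0=3 → after 1×micro: -17 ⇒ (c0=3, c1=1, c2=-17)
macro 3: S0 reads c0=3 → after 2×micro: 3; S1 reads c2=-17 → after 3×micro: 2; S2 reads c0=3 → after 1×micro: -37 ⇒ (c0=3, c1=2, c2=-37)
macro 4: S0 reads c0=3 → after 2×micro: 3; S1 reads c2=-37 → after 3×micro: 0; S2 reads c0=3 → after 1×micro: -77 ⇒ (c0=3, c1=0, c2=-77)
macro 5: S0 reads c0=3 → after 2×micro: 3; S1 reads c2=-77 → after 3×micro: 2; S2 reads c0=3 → after 1×micro: -157 ⇒ (c0=3, c1=2, c2=-157)
macro 6: S0 reads c0=3 → after 2×micro: 3; S1 reads c2=-157 → after 3×micro: 0; S2 reads c0=3 → after 1×micro: -317 ⇒ (c0=3, c1=0, c2=-317)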